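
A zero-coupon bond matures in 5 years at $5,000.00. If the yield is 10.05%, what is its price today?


Formula: Price = FV / (1 + r)^n
Substituting: Price = $5,000.00 / (1 + 0.1005)^5
Discount factor: (1.1005)^5 = 1.614174
Price = $5,000.00 / 1.614174 = $3,097.56

$3,097.56


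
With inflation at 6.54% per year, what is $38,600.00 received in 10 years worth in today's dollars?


Formula: Real value = nominal / (1 + inflation)^years
Price level: (1 + 0.0654)^10 = 1.8842
Real value = $38,600.00 / 1.8842 = $20,486.15

$20,486.15


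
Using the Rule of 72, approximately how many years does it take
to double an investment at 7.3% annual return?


Formula: Years ≈ 72 / r
Substituting: Years ≈ 72 / 7.3
Years ≈ 9.9

9.9 years


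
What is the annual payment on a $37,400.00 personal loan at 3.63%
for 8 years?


Formula: PMT = PV * r / (1 - (1+r)^(-n))
Denominator: 1 - (1 + 0.0363)^(-8) = 0.248176
Numerator: $37,400.00 * 0.0363 = 1357.62
PMT = 1357.62 / 0.248176 = $5,470.39

$5,470.39


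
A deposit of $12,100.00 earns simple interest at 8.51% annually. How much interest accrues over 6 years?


Formula: I = P * r * t
Substituting: I = $12,100.00 * 0.0851 * 6
Step: I = $12,100.00 * 0.5106
I = $6,178.26

$6,178.26


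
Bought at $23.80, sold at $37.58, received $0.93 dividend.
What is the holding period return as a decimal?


Formula: HPR = (P1 - P0 + D) / P0
Gain: $37.58 - $23.80 + $0.93 = $14.71
HPR = $14.71 / $23.80 = 0.6181

0.6181


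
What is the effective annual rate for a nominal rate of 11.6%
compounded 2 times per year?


Formula: EAR = (1 + r/m)^m - 1
Period rate: r/m = 0.116 / 2 = 0.058
Compounding: (1 + 0.058)^2 = 1.119364
EAR = 1.119364 - 1 = 0.119364

0.119364


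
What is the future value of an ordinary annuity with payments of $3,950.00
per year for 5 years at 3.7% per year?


Formula: FV = PMT * ((1+r)^n - 1) / r
Growth factor: (1 + 0.037)^5 = 1.199206
Numerator: 1.199206 - 1 = 0.199206
FV = $3,950.00 * 0.199206 / 0.037 = $21,266.58

$21,266.58


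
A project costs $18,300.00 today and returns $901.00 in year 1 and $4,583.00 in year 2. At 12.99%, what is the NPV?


Formula: NPV = C0 + C1/(1+r) + C2/(1+r)^2
Discount C1: $901.00 / (1 + 0.1299) = $797.42
Discount C2: $4,583.00 / (1 + 0.1299)^2 = $3,589.80
NPV = -$18,300.00 + $797.42 + $3,589.80 = -$13,912.79

-$13,912.79


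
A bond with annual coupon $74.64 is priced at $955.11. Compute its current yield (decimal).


Formula: Current yield = annual coupon / price
Substituting: CY = $74.64 / $955.11
CY = 0.078148

0.078148


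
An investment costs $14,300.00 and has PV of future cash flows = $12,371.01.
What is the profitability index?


Formula: PI = PV(cash flows) / initial investment
Substituting: PI = $12,371.01 / $14,300.00
PI = 0.8651

0.8651


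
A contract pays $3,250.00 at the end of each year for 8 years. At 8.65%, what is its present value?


Formula: PV = PMT * (1 - (1+r)^(-n)) / r
Discount factor: (1 + 0.0865)^(-8) = 0.514947
Bracket: 1 - 0.514947 = 0.485053
PV = $3,250.00 * 0.485053 / 0.0865 = $18,224.55

$18,224.55


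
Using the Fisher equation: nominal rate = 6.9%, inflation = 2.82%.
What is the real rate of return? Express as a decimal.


Formula: (1 + r_real) = (1 + r_nom) / (1 + inflation)
Substituting: (1 + r_real) = 1.069 / 1.0282
(1 + r_real) = 1.039681
r_real = 1.039681 - 1 = 0.039681

0.039681


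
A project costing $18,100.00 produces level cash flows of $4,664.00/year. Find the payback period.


Formula: Payback = investment / annual cash flow
Substituting: Payback = $18,100.00 / $4,664.00
Payback = 3.8808 years

3.8808 years


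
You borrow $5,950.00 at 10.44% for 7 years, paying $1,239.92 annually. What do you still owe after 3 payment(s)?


Formula: Balance = PV*(1+r)^k - PMT*((1+r)^k - 1)/r
Growth: (1 + 0.1044)^3 = 1.347036
Accumulated factor: ((1+r)^k - 1)/r = 3.324099
Balance = $5,950.00 * 1.347036 - $1,239.92 * 3.324099
Balance = $3,893.25

$3,893.25


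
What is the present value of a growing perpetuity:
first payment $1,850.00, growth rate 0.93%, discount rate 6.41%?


Formula: PV = C / (r - g)
Spread: r - g = 0.0641 - 0.0093 = 0.0548
Substituting: PV = $1,850.00 / 0.0548
PV = $33,759.12

$33,759.12


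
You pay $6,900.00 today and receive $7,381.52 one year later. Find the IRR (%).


Formula: IRR = C1/C0 - 1
Substituting: IRR = $7,381.52 / $6,900.00 - 1
Ratio: 1.069786 - 1 = 0.069786
IRR = 6.9786%

6.9786%


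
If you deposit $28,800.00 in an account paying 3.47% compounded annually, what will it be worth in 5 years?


Formula: FV = P * (1 + r)^n
Substituting: FV = $28,800.00 * (1 + 0.0347)^5
Growth factor: (1.0347)^5 = 1.185966
FV = $28,800.00 * 1.185966 = $34,155.82

$34,155.82


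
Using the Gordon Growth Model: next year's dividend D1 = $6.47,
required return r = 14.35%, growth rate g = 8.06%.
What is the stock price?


Formula: P = D1 / (r - g)
Spread: r - g = 0.1435 - 0.0806 = 0.0629
Substituting: P = $6.47 / 0.0629
P = $102.86

$102.86


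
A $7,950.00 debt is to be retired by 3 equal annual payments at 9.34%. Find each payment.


Formula: PMT = PV * r / (1 - (1+r)^(-n))
Denominator: 1 - (1 + 0.0934)^(-3) = 0.234998
Numerator: $7,950.00 * 0.0934 = 742.53
PMT = 742.53 / 0.234998 = $3,159.73

$3,159.73


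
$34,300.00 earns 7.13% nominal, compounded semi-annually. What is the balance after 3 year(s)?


Formula: FV = P * (1 + r/m)^(m*t)
Period rate: r/m = 0.0713 / 2 = 0.03565
Total periods: m*t = 2 * 3 = 6
Growth factor: (1 + 0.03565)^6 = 1.233895
FV = $34,300.00 * 1.233895 = $42,322.58

$42,322.58


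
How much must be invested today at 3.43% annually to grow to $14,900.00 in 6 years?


Formula: PV = FV / (1 + r)^n
Substituting: PV = $14,900.00 / (1 + 0.0343)^6
Discount factor: (1.0343)^6 = 1.224275
PV = $14,900.00 / 1.224275 = $12,170.46

$12,170.46


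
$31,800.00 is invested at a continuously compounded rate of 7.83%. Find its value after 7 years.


Formula: FV = P * e^(r*t)
Exponent: r*t = 0.0783 * 7 = 0.5481
e^(0.5481) = 1.729963
FV = $31,800.00 * 1.729963 = $55,012.82

$55,012.82


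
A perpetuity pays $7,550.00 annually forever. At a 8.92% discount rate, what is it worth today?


Formula: PV = C / r
Substituting: PV = $7,550.00 / 0.0892
PV = $84,641.26

$84,641.26


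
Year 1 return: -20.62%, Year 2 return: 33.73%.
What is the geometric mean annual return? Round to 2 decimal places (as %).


Formula: Geometric mean = ((1+r1)*(1+r2))^(1/2) - 1
Product: (1 + -0.2062) * (1 + 0.3373) = 0.7938 * 1.3373 = 1.061549
Square root: 1.061549^0.5 = 1.030315
Geometric mean = 1.030315 - 1 = 0.030315
As percentage: 3.03%

3.03%


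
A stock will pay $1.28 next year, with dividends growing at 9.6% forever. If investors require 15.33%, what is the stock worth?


Formula: P = D1 / (r - g)
Spread: r - g = 0.1533 - 0.096 = 0.0573
Substituting: P = $1.28 / 0.0573
P = $22.34

$22.34


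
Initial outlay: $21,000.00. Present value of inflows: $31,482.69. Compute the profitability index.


Formula: PI = PV(cash flows) / initial investment
Substituting: PI = $31,482.69 / $21,000.00
PI = 1.4992

1.4992


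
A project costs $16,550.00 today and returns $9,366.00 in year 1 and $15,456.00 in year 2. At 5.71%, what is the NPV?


Formula: NPV = C0 + C1/(1+r) + C2/(1+r)^2
Discount C1: $9,366.00 / (1 + 0.0571) = $8,860.09
Discount C2: $15,456.00 / (1 + 0.0571)^2 = $13,831.36
NPV = -$16,550.00 + $8,860.09 + $13,831.36 = $6,141.45

$6,141.45


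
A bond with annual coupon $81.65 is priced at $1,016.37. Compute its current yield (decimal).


Formula: Current yield = annual coupon / price
Substituting: CY = $81.65 / $1,016.37
CY = 0.080335

0.080335


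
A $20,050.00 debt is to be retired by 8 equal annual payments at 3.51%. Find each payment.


Formula: PMT = PV * r / (1 - (1+r)^(-n))
Denominator: 1 - (1 + 0.0351)^(-8) = 0.241175
Numerator: $20,050.00 * 0.0351 = 703.755
PMT = 703.755 / 0.241175 = $2,918.02

$2,918.02


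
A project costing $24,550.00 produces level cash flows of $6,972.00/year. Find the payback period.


Formula: Payback = investment / annual cash flow
Substituting: Payback = $24,550.00 / $6,972.00
Payback = 3.5212 years

3.5212 years


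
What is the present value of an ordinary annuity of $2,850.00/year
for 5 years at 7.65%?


Formula: PV = PMT * (1 - (1+r)^(-n)) / r
Discount factor: (1 + 0.0765)^(-5) = 0.691719
Bracket: 1 - 0.691719 = 0.308281
PV = $2,850.00 * 0.308281 / 0.0765 = $11,484.97

$11,484.97


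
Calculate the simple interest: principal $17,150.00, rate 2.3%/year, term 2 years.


Formula: I = P * r * t
Substituting: I = $17,150.00 * 0.023 * 2
Step: I = $17,150.00 * 0.046
I = $788.90

$788.90


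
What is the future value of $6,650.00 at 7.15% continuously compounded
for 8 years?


Formula: FV = P * e^(r*t)
Exponent: r*t = 0.0715 * 8 = 0.572
e^(0.572) = 1.771807
FV = $6,650.00 * 1.771807 = $11,782.52

$11,782.52


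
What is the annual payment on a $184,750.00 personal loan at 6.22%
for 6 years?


Formula: PMT = PV * r / (1 - (1+r)^(-n))
Denominator: 1 - (1 + 0.0622)^(-6) = 0.303755
Numerator: $184,750.00 * 0.0622 = 11491.45
PMT = 11491.45 / 0.303755 = $37,831.34

$37,831.34


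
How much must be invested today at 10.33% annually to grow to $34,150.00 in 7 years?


Formula: PV = FV / (1 + r)^n
Substituting: PV = $34,150.00 / (1 + 0.1033)^7
Discount factor: (1.1033)^7 = 1.99001
PV = $34,150.00 / 1.99001 = $17,160.72

$17,160.72


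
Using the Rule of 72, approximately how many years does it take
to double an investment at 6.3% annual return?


Formula: Years ≈ 72 / r
Substituting: Years ≈ 72 / 6.3
Years ≈ 11.4

11.4 years


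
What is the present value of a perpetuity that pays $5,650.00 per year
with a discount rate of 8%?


Formula: PV = C / r
Substituting: PV = $5,650.00 / 0.08
PV = $70,625.00

$70,625.00


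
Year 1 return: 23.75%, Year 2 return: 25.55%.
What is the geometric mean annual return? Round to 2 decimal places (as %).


Formula: Geometric mean = ((1+r1)*(1+r2))^(1/2) - 1
Product: (1 + 0.2375) * (1 + 0.2555) = 1.2375 * 1.2555 = 1.553681
Square root: 1.553681^0.5 = 1.246468
Geometric mean = 1.246468 - 1 = 0.246468
As percentage: 24.65%

24.65%


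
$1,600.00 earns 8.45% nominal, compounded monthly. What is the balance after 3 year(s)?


Formula: FV = P * (1 + r/m)^(m*t)
Period rate: r/m = 0.0845 / 12 = 0.007042
Total periods: m*t = 12 * 3 = 36
Growth factor: (1 + 0.007042)^36 = 1.287383
FV = $1,600.00 * 1.287383 = $2,059.81

$2,059.81


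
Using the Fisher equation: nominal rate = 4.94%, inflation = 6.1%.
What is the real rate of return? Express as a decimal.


Formula: (1 + r_real) = (1 + r_nom) / (1 + inflation)
Substituting: (1 + r_real) = 1.0494 / 1.061
(1 + r_real) = 0.989067
r_real = 0.989067 - 1 = -0.010933

-0.010933


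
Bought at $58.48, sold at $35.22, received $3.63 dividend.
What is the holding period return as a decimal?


Formula: HPR = (P1 - P0 + D) / P0
Gain: $35.22 - $58.48 + $3.63 = -$19.63
HPR = -$19.63 / $58.48 = -0.3357

-0.3357


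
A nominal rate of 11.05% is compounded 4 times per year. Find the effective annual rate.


Formula: EAR = (1 + r/m)^m - 1
Period rate: r/m = 0.1105 / 4 = 0.027625
Compounding: (1 + 0.027625)^4 = 1.115164
EAR = 1.115164 - 1 = 0.115164

0.115164


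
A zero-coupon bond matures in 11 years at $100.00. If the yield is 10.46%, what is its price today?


Formula: Price = FV / (1 + r)^n
Substituting: Price = $100.00 / (1 + 0.1046)^11
Discount factor: (1.1046)^11 = 2.987139
Price = $100.00 / 2.987139 = $33.48

$33.48


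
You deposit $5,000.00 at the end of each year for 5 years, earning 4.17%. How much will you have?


Formula: FV = PMT * ((1+r)^n - 1) / r
Growth factor: (1 + 0.0417)^5 = 1.226629
Numerator: 1.226629 - 1 = 0.226629
FV = $5,000.00 * 0.226629 / 0.0417 = $27,173.77

$27,173.77


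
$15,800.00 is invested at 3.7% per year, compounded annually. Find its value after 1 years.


Formula: FV = P * (1 + r)^n
Substituting: FV = $15,800.00 * (1 + 0.037)^1
Growth factor: (1.037)^1 = 1.037
FV = $15,800.00 * 1.037 = $16,384.60

$16,384.60


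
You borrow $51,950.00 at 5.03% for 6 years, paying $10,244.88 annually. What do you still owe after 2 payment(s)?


Formula: Balance = PV*(1+r)^k - PMT*((1+r)^k - 1)/r
Growth: (1 + 0.0503)^2 = 1.10313
Accumulated factor: ((1+r)^k - 1)/r = 2.0503
Balance = $51,950.00 * 1.10313 - $10,244.88 * 2.0503
Balance = $36,302.53

$36,302.53


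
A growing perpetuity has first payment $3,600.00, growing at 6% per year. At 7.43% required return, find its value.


Formula: PV = C / (r - g)
Spread: r - g = 0.0743 - 0.06 = 0.0143
Substituting: PV = $3,600.00 / 0.0143
PV = $251,748.25

$251,748.25


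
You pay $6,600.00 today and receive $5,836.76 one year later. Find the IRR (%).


Formula: IRR = C1/C0 - 1
Substituting: IRR = $5,836.76 / $6,600.00 - 1
Ratio: 0.884358 - 1 = -0.115642
IRR = -11.5642%

-11.5642%


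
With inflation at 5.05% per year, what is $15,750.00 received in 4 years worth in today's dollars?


Formula: Real value = nominal / (1 + inflation)^years
Price level: (1 + 0.0505)^4 = 1.217823
Real value = $15,750.00 / 1.217823 = $12,932.91

$12,932.91


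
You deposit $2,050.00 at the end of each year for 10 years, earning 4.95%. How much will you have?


Formula: FV = PMT * ((1+r)^n - 1) / r
Growth factor: (1 + 0.0495)^10 = 1.621155
Numerator: 1.621155 - 1 = 0.621155
FV = $2,050.00 * 0.621155 / 0.0495 = $25,724.58

$25,724.58


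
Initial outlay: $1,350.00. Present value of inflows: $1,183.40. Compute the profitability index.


Formula: PI = PV(cash flows) / initial investment
Substituting: PI = $1,183.40 / $1,350.00
PI = 0.8766

0.8766


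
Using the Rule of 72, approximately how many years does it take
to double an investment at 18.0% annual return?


Formula: Years ≈ 72 / r
Substituting: Years ≈ 72 / 18.0
Years ≈ 4.0

4.0 years


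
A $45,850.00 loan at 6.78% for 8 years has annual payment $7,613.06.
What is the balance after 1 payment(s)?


Formula: Balance = PV*(1+r)^k - PMT*((1+r)^k - 1)/r
Growth: (1 + 0.0678)^1 = 1.0678
Accumulated factor: ((1+r)^k - 1)/r = 1.0
Balance = $45,850.00 * 1.0678 - $7,613.06 * 1.0
Balance = $41,345.57

$41,345.57


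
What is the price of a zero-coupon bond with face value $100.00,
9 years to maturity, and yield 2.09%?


Formula: Price = FV / (1 + r)^n
Substituting: Price = $100.00 / (1 + 0.0209)^9
Discount factor: (1.0209)^9 = 1.204617
Price = $100.00 / 1.204617 = $83.01

$83.01


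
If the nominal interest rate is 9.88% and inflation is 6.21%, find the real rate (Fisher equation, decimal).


Formula: (1 + r_real) = (1 + r_nom) / (1 + inflation)
Substituting: (1 + r_real) = 1.0988 / 1.0621
(1 + r_real) = 1.034554
r_real = 1.034554 - 1 = 0.034554

0.034554


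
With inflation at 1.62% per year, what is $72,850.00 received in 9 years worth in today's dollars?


Formula: Real value = nominal / (1 + inflation)^years
Price level: (1 + 0.0162)^9 = 1.155614
Real value = $72,850.00 / 1.155614 = $63,040.09

$63,040.09


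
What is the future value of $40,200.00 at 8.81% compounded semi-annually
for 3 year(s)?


Formula: FV = P * (1 + r/m)^(m*t)
Period rate: r/m = 0.0881 / 2 = 0.04405
Total periods: m*t = 2 * 3 = 6
Growth factor: (1 + 0.04405)^6 = 1.295173
FV = $40,200.00 * 1.295173 = $52,065.96

$52,065.96


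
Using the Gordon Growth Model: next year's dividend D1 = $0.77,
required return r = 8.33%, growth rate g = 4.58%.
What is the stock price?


Formula: P = D1 / (r - g)
Spread: r - g = 0.0833 - 0.0458 = 0.0375
Substituting: P = $0.77 / 0.0375
P = $20.53

$20.53


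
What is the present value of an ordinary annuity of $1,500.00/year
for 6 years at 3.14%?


Formula: PV = PMT * (1 - (1+r)^(-n)) / r
Discount factor: (1 + 0.0314)^(-6) = 0.830687
Bracket: 1 - 0.830687 = 0.169313
PV = $1,500.00 * 0.169313 / 0.0314 = $8,088.22

$8,088.22


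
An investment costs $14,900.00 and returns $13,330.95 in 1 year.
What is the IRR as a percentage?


Formula: IRR = C1/C0 - 1
Substituting: IRR = $13,330.95 / $14,900.00 - 1
Ratio: 0.894695 - 1 = -0.105305
IRR = -10.5305%

-10.5305%


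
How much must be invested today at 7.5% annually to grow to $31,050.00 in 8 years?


Formula: PV = FV / (1 + r)^n
Substituting: PV = $31,050.00 / (1 + 0.075)^8
Discount factor: (1.075)^8 = 1.783478
PV = $31,050.00 / 1.783478 = $17,409.80

$17,409.80


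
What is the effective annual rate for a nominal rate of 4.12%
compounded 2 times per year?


Formula: EAR = (1 + r/m)^m - 1
Period rate: r/m = 0.0412 / 2 = 0.0206
Compounding: (1 + 0.0206)^2 = 1.041624
EAR = 1.041624 - 1 = 0.041624

0.041624


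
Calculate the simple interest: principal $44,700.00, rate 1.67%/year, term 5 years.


Formula: I = P * r * t
Substituting: I = $44,700.00 * 0.0167 * 5
Step: I = $44,700.00 * 0.0835
I = $3,732.45

$3,732.45


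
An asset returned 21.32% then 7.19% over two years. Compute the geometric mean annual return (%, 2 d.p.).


Formula: Geometric mean = ((1+r1)*(1+r2))^(1/2) - 1
Product: (1 + 0.2132) * (1 + 0.0719) = 1.2132 * 1.0719 = 1.300429
Square root: 1.300429^0.5 = 1.140364
Geometric mean = 1.140364 - 1 = 0.140364
As percentage: 14.04%

14.04%


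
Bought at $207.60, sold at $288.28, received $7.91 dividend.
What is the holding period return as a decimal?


Formula: HPR = (P1 - P0 + D) / P0
Gain: $288.28 - $207.60 + $7.91 = $88.59
HPR = $88.59 / $207.60 = 0.4267

0.4267


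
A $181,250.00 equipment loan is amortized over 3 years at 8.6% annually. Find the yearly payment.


Formula: PMT = PV * r / (1 - (1+r)^(-n))
Denominator: 1 - (1 + 0.086)^(-3) = 0.219253
Numerator: $181,250.00 * 0.086 = 15587.5
PMT = 15587.5 / 0.219253 = $71,093.78

$71,093.78


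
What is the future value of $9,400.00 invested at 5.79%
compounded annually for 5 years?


Formula: FV = P * (1 + r)^n
Substituting: FV = $9,400.00 * (1 + 0.0579)^5
Growth factor: (1.0579)^5 = 1.325022
FV = $9,400.00 * 1.325022 = $12,455.21

$12,455.21


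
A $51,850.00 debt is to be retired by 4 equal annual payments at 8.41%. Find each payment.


Formula: PMT = PV * r / (1 - (1+r)^(-n))
Denominator: 1 - (1 + 0.0841)^(-4) = 0.276027
Numerator: $51,850.00 * 0.0841 = 4360.585
PMT = 4360.585 / 0.276027 = $15,797.70

$15,797.70


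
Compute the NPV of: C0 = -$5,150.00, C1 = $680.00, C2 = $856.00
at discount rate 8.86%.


Formula: NPV = C0 + C1/(1+r) + C2/(1+r)^2
Discount C1: $680.00 / (1 + 0.0886) = $624.66
Discount C2: $856.00 / (1 + 0.0886)^2 = $722.33
NPV = -$5,150.00 + $624.66 + $722.33 = -$3,803.01

-$3,803.01


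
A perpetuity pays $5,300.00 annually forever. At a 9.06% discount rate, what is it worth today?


Formula: PV = C / r
Substituting: PV = $5,300.00 / 0.0906
PV = $58,498.90

$58,498.90


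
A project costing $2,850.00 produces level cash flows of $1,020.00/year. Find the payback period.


Formula: Payback = investment / annual cash flow
Substituting: Payback = $2,850.00 / $1,020.00
Payback = 2.7941 years

2.7941 years


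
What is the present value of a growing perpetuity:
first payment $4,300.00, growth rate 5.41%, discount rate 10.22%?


Formula: PV = C / (r - g)
Spread: r - g = 0.1022 - 0.0541 = 0.0481
Substituting: PV = $4,300.00 / 0.0481
PV = $89,397.09

$89,397.09


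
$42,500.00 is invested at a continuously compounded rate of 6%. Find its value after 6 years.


Formula: FV = P * e^(r*t)
Exponent: r*t = 0.06 * 6 = 0.36
e^(0.36) = 1.433329
FV = $42,500.00 * 1.433329 = $60,916.50

$60,916.50


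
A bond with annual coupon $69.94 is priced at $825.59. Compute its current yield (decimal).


Formula: Current yield = annual coupon / price
Substituting: CY = $69.94 / $825.59
CY = 0.084715

0.084715


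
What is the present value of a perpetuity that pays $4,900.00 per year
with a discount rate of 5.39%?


Formula: PV = C / r
Substituting: PV = $4,900.00 / 0.0539
PV = $90,909.09

$90,909.09


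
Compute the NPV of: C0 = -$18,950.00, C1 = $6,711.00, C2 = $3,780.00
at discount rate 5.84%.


Formula: NPV = C0 + C1/(1+r) + C2/(1+r)^2
Discount C1: $6,711.00 / (1 + 0.0584) = $6,340.70
Discount C2: $3,780.00 / (1 + 0.0584)^2 = $3,374.37
NPV = -$18,950.00 + $6,340.70 + $3,374.37 = -$9,234.93

-$9,234.93


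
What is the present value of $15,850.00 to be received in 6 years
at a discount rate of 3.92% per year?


Formula: PV = FV / (1 + r)^n
Substituting: PV = $15,850.00 / (1 + 0.0392)^6
Discount factor: (1.0392)^6 = 1.25949
PV = $15,850.00 / 1.25949 = $12,584.46

$12,584.46


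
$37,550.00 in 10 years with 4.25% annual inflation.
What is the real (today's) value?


Formula: Real value = nominal / (1 + inflation)^years
Price level: (1 + 0.0425)^10 = 1.516214
Real value = $37,550.00 / 1.516214 = $24,765.63

$24,765.63


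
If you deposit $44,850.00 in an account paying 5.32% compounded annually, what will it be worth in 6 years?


Formula: FV = P * (1 + r)^n
Substituting: FV = $44,850.00 * (1 + 0.0532)^6
Growth factor: (1.0532)^6 = 1.364788
FV = $44,850.00 * 1.364788 = $61,210.73

$61,210.73


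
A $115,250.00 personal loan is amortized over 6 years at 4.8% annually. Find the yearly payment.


Formula: PMT = PV * r / (1 - (1+r)^(-n))
Denominator: 1 - (1 + 0.048)^(-6) = 0.245199
Numerator: $115,250.00 * 0.048 = 5532.0
PMT = 5532.0 / 0.245199 = $22,561.24

$22,561.24


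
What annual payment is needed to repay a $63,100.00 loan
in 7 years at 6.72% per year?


Formula: PMT = PV * r / (1 - (1+r)^(-n))
Denominator: 1 - (1 + 0.0672)^(-7) = 0.365723
Numerator: $63,100.00 * 0.0672 = 4240.32
PMT = 4240.32 / 0.365723 = $11,594.36

$11,594.36


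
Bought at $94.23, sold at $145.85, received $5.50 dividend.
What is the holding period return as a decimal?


Formula: HPR = (P1 - P0 + D) / P0
Gain: $145.85 - $94.23 + $5.50 = $57.12
HPR = $57.12 / $94.23 = 0.6062

0.6062


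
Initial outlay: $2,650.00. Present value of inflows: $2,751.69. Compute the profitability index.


Formula: PI = PV(cash flows) / initial investment
Substituting: PI = $2,751.69 / $2,650.00
PI = 1.0384

1.0384


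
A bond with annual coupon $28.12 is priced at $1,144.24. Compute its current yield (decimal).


Formula: Current yield = annual coupon / price
Substituting: CY = $28.12 / $1,144.24
CY = 0.024575

0.024575


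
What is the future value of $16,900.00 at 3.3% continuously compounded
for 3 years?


Formula: FV = P * e^(r*t)
Exponent: r*t = 0.033 * 3 = 0.099
e^(0.099) = 1.104066
FV = $16,900.00 * 1.104066 = $18,658.72

$18,658.72


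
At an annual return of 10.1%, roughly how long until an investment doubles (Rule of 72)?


Formula: Years ≈ 72 / r
Substituting: Years ≈ 72 / 10.1
Years ≈ 7.1

7.1 years


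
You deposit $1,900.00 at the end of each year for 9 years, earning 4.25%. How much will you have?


Formula: FV = PMT * ((1+r)^n - 1) / r
Growth factor: (1 + 0.0425)^9 = 1.454402
Numerator: 1.454402 - 1 = 0.454402
FV = $1,900.00 * 0.454402 / 0.0425 = $20,314.46

$20,314.46


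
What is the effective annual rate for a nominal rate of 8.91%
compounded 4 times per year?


Formula: EAR = (1 + r/m)^m - 1
Period rate: r/m = 0.0891 / 4 = 0.022275
Compounding: (1 + 0.022275)^4 = 1.092122
EAR = 1.092122 - 1 = 0.092122

0.092122


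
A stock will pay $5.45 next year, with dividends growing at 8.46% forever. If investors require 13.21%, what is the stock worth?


Formula: P = D1 / (r - g)
Spread: r - g = 0.1321 - 0.0846 = 0.0475
Substituting: P = $5.45 / 0.0475
P = $114.74

$114.74


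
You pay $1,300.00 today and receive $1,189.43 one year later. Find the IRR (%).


Formula: IRR = C1/C0 - 1
Substituting: IRR = $1,189.43 / $1,300.00 - 1
Ratio: 0.914946 - 1 = -0.085054
IRR = -8.5054%

-8.5054%


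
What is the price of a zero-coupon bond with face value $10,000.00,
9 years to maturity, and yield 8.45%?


Formula: Price = FV / (1 + r)^n
Substituting: Price = $10,000.00 / (1 + 0.0845)^9
Discount factor: (1.0845)^9 = 2.075229
Price = $10,000.00 / 2.075229 = $4,818.75

$4,818.75


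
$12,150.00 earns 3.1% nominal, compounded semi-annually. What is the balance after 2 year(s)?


Formula: FV = P * (1 + r/m)^(m*t)
Period rate: r/m = 0.031 / 2 = 0.0155
Total periods: m*t = 2 * 2 = 4
Growth factor: (1 + 0.0155)^4 = 1.063456
FV = $12,150.00 * 1.063456 = $12,921.00

$12,921.00


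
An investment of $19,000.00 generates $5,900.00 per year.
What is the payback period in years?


Formula: Payback = investment / annual cash flow
Substituting: Payback = $19,000.00 / $5,900.00
Payback = 3.2203 years

3.2203 years


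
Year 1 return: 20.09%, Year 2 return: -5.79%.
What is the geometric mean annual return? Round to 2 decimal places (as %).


Formula: Geometric mean = ((1+r1)*(1+r2))^(1/2) - 1
Product: (1 + 0.2009) * (1 + -0.0579) = 1.2009 * 0.9421 = 1.131368
Square root: 1.131368^0.5 = 1.063658
Geometric mean = 1.063658 - 1 = 0.063658
As percentage: 6.37%

6.37%


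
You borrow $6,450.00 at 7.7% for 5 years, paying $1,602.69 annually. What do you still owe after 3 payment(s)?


Formula: Balance = PV*(1+r)^k - PMT*((1+r)^k - 1)/r
Growth: (1 + 0.077)^3 = 1.249244
Accumulated factor: ((1+r)^k - 1)/r = 3.236929
Balance = $6,450.00 * 1.249244 - $1,602.69 * 3.236929
Balance = $2,869.83

$2,869.83


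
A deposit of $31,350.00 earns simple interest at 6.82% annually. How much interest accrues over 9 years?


Formula: I = P * r * t
Substituting: I = $31,350.00 * 0.0682 * 9
Step: I = $31,350.00 * 0.6138
I = $19,242.63

$19,242.63


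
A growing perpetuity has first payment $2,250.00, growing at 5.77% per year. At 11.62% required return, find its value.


Formula: PV = C / (r - g)
Spread: r - g = 0.1162 - 0.0577 = 0.0585
Substituting: PV = $2,250.00 / 0.0585
PV = $38,461.54

$38,461.54


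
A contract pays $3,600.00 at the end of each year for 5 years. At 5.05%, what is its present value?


Formula: PV = PMT * (1 - (1+r)^(-n)) / r
Discount factor: (1 + 0.0505)^(-5) = 0.781663
Bracket: 1 - 0.781663 = 0.218337
PV = $3,600.00 * 0.218337 / 0.0505 = $15,564.60

$15,564.60


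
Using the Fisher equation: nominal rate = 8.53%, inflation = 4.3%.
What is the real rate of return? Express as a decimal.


Formula: (1 + r_real) = (1 + r_nom) / (1 + inflation)
Substituting: (1 + r_real) = 1.0853 / 1.043
(1 + r_real) = 1.040556
r_real = 1.040556 - 1 = 0.040556

0.040556


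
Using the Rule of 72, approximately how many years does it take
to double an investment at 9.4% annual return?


Formula: Years ≈ 72 / r
Substituting: Years ≈ 72 / 9.4
Years ≈ 7.7

7.7 years


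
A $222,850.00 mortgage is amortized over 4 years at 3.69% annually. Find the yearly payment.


Formula: PMT = PV * r / (1 - (1+r)^(-n))
Denominator: 1 - (1 + 0.0369)^(-4) = 0.134928
Numerator: $222,850.00 * 0.0369 = 8223.165
PMT = 8223.165 / 0.134928 = $60,945.06

$60,945.06


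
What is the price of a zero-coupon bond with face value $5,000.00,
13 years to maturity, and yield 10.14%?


Formula: Price = FV / (1 + r)^n
Substituting: Price = $5,000.00 / (1 + 0.1014)^13
Discount factor: (1.1014)^13 = 3.509829
Price = $5,000.00 / 3.509829 = $1,424.57

$1,424.57


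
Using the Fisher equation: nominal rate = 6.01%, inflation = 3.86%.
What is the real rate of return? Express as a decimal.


Formula: (1 + r_real) = (1 + r_nom) / (1 + inflation)
Substituting: (1 + r_real) = 1.0601 / 1.0386
(1 + r_real) = 1.020701
r_real = 1.020701 - 1 = 0.020701

0.020701


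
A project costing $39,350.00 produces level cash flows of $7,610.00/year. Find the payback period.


Formula: Payback = investment / annual cash flow
Substituting: Payback = $39,350.00 / $7,610.00
Payback = 5.1708 years

5.1708 years


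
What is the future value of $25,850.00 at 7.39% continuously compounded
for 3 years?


Formula: FV = P * e^(r*t)
Exponent: r*t = 0.0739 * 3 = 0.2217
e^(0.2217) = 1.248197
FV = $25,850.00 * 1.248197 = $32,265.89

$32,265.89


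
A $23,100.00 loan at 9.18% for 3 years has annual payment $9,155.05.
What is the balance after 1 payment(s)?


Formula: Balance = PV*(1+r)^k - PMT*((1+r)^k - 1)/r
Growth: (1 + 0.0918)^1 = 1.0918
Accumulated factor: ((1+r)^k - 1)/r = 1.0
Balance = $23,100.00 * 1.0918 - $9,155.05 * 1.0
Balance = $16,065.53

$16,065.53


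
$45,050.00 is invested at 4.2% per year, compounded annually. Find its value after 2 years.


Formula: FV = P * (1 + r)^n
Substituting: FV = $45,050.00 * (1 + 0.042)^2
Growth factor: (1.042)^2 = 1.085764
FV = $45,050.00 * 1.085764 = $48,913.67

$48,913.67


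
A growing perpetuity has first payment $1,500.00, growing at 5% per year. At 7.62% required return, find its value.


Formula: PV = C / (r - g)
Spread: r - g = 0.0762 - 0.05 = 0.0262
Substituting: PV = $1,500.00 / 0.0262
PV = $57,251.91

$57,251.91


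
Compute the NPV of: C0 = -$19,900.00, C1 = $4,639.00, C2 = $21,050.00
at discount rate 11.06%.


Formula: NPV = C0 + C1/(1+r) + C2/(1+r)^2
Discount C1: $4,639.00 / (1 + 0.1106) = $4,177.02
Discount C2: $21,050.00 / (1 + 0.1106)^2 = $17,066.20
NPV = -$19,900.00 + $4,177.02 + $17,066.20 = $1,343.22

$1,343.22


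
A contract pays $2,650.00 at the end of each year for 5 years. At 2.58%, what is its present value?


Formula: PV = PMT * (1 - (1+r)^(-n)) / r
Discount factor: (1 + 0.0258)^(-5) = 0.880413
Bracket: 1 - 0.880413 = 0.119587
PV = $2,650.00 * 0.119587 / 0.0258 = $12,283.14

$12,283.14


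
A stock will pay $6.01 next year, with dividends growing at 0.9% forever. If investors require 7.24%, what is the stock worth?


Formula: P = D1 / (r - g)
Spread: r - g = 0.0724 - 0.009 = 0.0634
Substituting: P = $6.01 / 0.0634
P = $94.79

$94.79


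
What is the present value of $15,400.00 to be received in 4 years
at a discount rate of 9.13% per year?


Formula: PV = FV / (1 + r)^n
Substituting: PV = $15,400.00 / (1 + 0.0913)^4
Discount factor: (1.0913)^4 = 1.418328
PV = $15,400.00 / 1.418328 = $10,857.86

$10,857.86


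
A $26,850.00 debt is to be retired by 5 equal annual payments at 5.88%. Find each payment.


Formula: PMT = PV * r / (1 - (1+r)^(-n))
Denominator: 1 - (1 + 0.0588)^(-5) = 0.248498
Numerator: $26,850.00 * 0.0588 = 1578.78
PMT = 1578.78 / 0.248498 = $6,353.30

$6,353.30


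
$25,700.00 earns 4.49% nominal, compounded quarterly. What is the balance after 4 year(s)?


Formula: FV = P * (1 + r/m)^(m*t)
Period rate: r/m = 0.0449 / 4 = 0.011225
Total periods: m*t = 4 * 4 = 16
Growth factor: (1 + 0.011225)^16 = 1.195542
FV = $25,700.00 * 1.195542 = $30,725.42

$30,725.42


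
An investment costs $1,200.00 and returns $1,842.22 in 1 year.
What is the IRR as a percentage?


Formula: IRR = C1/C0 - 1
Substituting: IRR = $1,842.22 / $1,200.00 - 1
Ratio: 1.535183 - 1 = 0.535183
IRR = 53.5183%

53.5183%


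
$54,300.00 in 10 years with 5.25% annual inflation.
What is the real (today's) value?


Formula: Real value = nominal / (1 + inflation)^years
Price level: (1 + 0.0525)^10 = 1.668096
Real value = $54,300.00 / 1.668096 = $32,552.08

$32,552.08


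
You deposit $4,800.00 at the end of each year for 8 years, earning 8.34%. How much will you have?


Formula: FV = PMT * ((1+r)^n - 1) / r
Growth factor: (1 + 0.0834)^8 = 1.898063
Numerator: 1.898063 - 1 = 0.898063
FV = $4,800.00 * 0.898063 / 0.0834 = $51,687.09

$51,687.09


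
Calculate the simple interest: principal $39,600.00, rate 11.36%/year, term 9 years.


Formula: I = P * r * t
Substituting: I = $39,600.00 * 0.1136 * 9
Step: I = $39,600.00 * 1.0224
I = $40,487.04

$40,487.04


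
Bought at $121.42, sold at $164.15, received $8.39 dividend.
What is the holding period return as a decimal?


Formula: HPR = (P1 - P0 + D) / P0
Gain: $164.15 - $121.42 + $8.39 = $51.12
HPR = $51.12 / $121.42 = 0.421

0.421


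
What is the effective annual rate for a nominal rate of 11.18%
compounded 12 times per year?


Formula: EAR = (1 + r/m)^m - 1
Period rate: r/m = 0.1118 / 12 = 0.009317
Compounding: (1 + 0.009317)^12 = 1.117711
EAR = 1.117711 - 1 = 0.117711

0.117711


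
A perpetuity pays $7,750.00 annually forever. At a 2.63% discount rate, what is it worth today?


Formula: PV = C / r
Substituting: PV = $7,750.00 / 0.0263
PV = $294,676.81

$294,676.81


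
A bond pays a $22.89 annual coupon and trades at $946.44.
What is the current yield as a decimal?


Formula: Current yield = annual coupon / price
Substituting: CY = $22.89 / $946.44
CY = 0.024185

0.024185


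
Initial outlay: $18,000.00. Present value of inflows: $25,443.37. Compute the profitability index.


Formula: PI = PV(cash flows) / initial investment
Substituting: PI = $25,443.37 / $18,000.00
PI = 1.4135

1.4135


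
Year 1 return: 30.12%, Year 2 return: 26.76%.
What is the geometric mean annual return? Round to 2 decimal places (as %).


Formula: Geometric mean = ((1+r1)*(1+r2))^(1/2) - 1
Product: (1 + 0.3012) * (1 + 0.2676) = 1.3012 * 1.2676 = 1.649401
Square root: 1.649401^0.5 = 1.28429
Geometric mean = 1.28429 - 1 = 0.28429
As percentage: 28.43%

28.43%


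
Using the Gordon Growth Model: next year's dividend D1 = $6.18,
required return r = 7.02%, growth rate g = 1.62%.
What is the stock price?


Formula: P = D1 / (r - g)
Spread: r - g = 0.0702 - 0.0162 = 0.054
Substituting: P = $6.18 / 0.054
P = $114.44

$114.44


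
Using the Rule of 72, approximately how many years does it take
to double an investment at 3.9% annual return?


Formula: Years ≈ 72 / r
Substituting: Years ≈ 72 / 3.9
Years ≈ 18.5

18.5 years


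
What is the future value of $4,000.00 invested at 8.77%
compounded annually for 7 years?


Formula: FV = P * (1 + r)^n
Substituting: FV = $4,000.00 * (1 + 0.0877)^7
Growth factor: (1.0877)^7 = 1.801208
FV = $4,000.00 * 1.801208 = $7,204.83

$7,204.83


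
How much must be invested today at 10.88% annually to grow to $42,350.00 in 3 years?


Formula: PV = FV / (1 + r)^n
Substituting: PV = $42,350.00 / (1 + 0.1088)^3
Discount factor: (1.1088)^3 = 1.3632
PV = $42,350.00 / 1.3632 = $31,066.60

$31,066.60


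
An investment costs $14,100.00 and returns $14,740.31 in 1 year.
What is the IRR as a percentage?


Formula: IRR = C1/C0 - 1
Substituting: IRR = $14,740.31 / $14,100.00 - 1
Ratio: 1.045412 - 1 = 0.045412
IRR = 4.5412%

4.5412%


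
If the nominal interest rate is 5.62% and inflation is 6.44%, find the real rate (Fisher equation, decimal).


Formula: (1 + r_real) = (1 + r_nom) / (1 + inflation)
Substituting: (1 + r_real) = 1.0562 / 1.0644
(1 + r_real) = 0.992296
r_real = 0.992296 - 1 = -0.007704

-0.007704


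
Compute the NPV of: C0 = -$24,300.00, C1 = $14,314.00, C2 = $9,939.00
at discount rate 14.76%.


Formula: NPV = C0 + C1/(1+r) + C2/(1+r)^2
Discount C1: $14,314.00 / (1 + 0.1476) = $12,472.99
Discount C2: $9,939.00 / (1 + 0.1476)^2 = $7,546.78
NPV = -$24,300.00 + $12,472.99 + $7,546.78 = -$4,280.23

-$4,280.23


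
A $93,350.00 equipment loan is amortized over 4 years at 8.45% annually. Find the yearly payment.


Formula: PMT = PV * r / (1 - (1+r)^(-n))
Denominator: 1 - (1 + 0.0845)^(-4) = 0.277094
Numerator: $93,350.00 * 0.0845 = 7888.075
PMT = 7888.075 / 0.277094 = $28,467.14

$28,467.14


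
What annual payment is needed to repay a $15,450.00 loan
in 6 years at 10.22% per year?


Formula: PMT = PV * r / (1 - (1+r)^(-n))
Denominator: 1 - (1 + 0.1022)^(-6) = 0.442253
Numerator: $15,450.00 * 0.1022 = 1578.99
PMT = 1578.99 / 0.442253 = $3,570.34

$3,570.34


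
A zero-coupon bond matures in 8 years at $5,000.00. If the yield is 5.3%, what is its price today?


Formula: Price = FV / (1 + r)^n
Substituting: Price = $5,000.00 / (1 + 0.053)^8
Discount factor: (1.053)^8 = 1.511565
Price = $5,000.00 / 1.511565 = $3,307.83

$3,307.83


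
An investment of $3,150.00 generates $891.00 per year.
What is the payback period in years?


Formula: Payback = investment / annual cash flow
Substituting: Payback = $3,150.00 / $891.00
Payback = 3.5354 years

3.5354 years


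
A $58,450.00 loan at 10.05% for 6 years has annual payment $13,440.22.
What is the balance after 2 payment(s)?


Formula: Balance = PV*(1+r)^k - PMT*((1+r)^k - 1)/r
Growth: (1 + 0.1005)^2 = 1.2111
Accumulated factor: ((1+r)^k - 1)/r = 2.1005
Balance = $58,450.00 * 1.2111 - $13,440.22 * 2.1005
Balance = $42,557.63

$42,557.63


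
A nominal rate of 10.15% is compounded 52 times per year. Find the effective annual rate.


Formula: EAR = (1 + r/m)^m - 1
Period rate: r/m = 0.1015 / 52 = 0.001952
Compounding: (1 + 0.001952)^52 = 1.10672
EAR = 1.10672 - 1 = 0.10672

0.10672


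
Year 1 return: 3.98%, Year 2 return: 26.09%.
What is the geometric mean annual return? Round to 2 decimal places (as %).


Formula: Geometric mean = ((1+r1)*(1+r2))^(1/2) - 1
Product: (1 + 0.0398) * (1 + 0.2609) = 1.0398 * 1.2609 = 1.311084
Square root: 1.311084^0.5 = 1.145026
Geometric mean = 1.145026 - 1 = 0.145026
As percentage: 14.50%

14.50%


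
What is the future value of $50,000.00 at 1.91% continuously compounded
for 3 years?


Formula: FV = P * e^(r*t)
Exponent: r*t = 0.0191 * 3 = 0.0573
e^(0.0573) = 1.058973
FV = $50,000.00 * 1.058973 = $52,948.67

$52,948.67


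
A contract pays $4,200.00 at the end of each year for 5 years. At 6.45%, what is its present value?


Formula: PV = PMT * (1 - (1+r)^(-n)) / r
Discount factor: (1 + 0.0645)^(-5) = 0.731597
Bracket: 1 - 0.731597 = 0.268403
PV = $4,200.00 * 0.268403 / 0.0645 = $17,477.43

$17,477.43


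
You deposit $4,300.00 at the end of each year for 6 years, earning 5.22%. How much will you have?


Formula: FV = PMT * ((1+r)^n - 1) / r
Growth factor: (1 + 0.0522)^6 = 1.357031
Numerator: 1.357031 - 1 = 0.357031
FV = $4,300.00 * 0.357031 / 0.0522 = $29,410.60

$29,410.60


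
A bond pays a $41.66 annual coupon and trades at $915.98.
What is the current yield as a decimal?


Formula: Current yield = annual coupon / price
Substituting: CY = $41.66 / $915.98
CY = 0.045481

0.045481


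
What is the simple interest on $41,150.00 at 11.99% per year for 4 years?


Formula: I = P * r * t
Substituting: I = $41,150.00 * 0.1199 * 4
Step: I = $41,150.00 * 0.4796
I = $19,735.54

$19,735.54


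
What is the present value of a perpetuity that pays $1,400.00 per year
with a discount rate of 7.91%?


Formula: PV = C / r
Substituting: PV = $1,400.00 / 0.0791
PV = $17,699.12

$17,699.12


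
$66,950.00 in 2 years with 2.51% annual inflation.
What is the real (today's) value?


Formula: Real value = nominal / (1 + inflation)^years
Price level: (1 + 0.0251)^2 = 1.05083
Real value = $66,950.00 / 1.05083 = $63,711.54

$63,711.54


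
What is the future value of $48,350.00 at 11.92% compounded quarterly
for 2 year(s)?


Formula: FV = P * (1 + r/m)^(m*t)
Period rate: r/m = 0.1192 / 4 = 0.0298
Total periods: m*t = 4 * 2 = 8
Growth factor: (1 + 0.0298)^8 = 1.264804
FV = $48,350.00 * 1.264804 = $61,153.26

$61,153.26


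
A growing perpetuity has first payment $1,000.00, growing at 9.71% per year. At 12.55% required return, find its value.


Formula: PV = C / (r - g)
Spread: r - g = 0.1255 - 0.0971 = 0.0284
Substituting: PV = $1,000.00 / 0.0284
PV = $35,211.27

$35,211.27


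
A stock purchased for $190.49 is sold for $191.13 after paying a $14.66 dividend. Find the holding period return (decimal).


Formula: HPR = (P1 - P0 + D) / P0
Gain: $191.13 - $190.49 + $14.66 = $15.30
HPR = $15.30 / $190.49 = 0.0803

0.0803


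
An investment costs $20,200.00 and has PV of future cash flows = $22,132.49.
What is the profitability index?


Formula: PI = PV(cash flows) / initial investment
Substituting: PI = $22,132.49 / $20,200.00
PI = 1.0957

1.0957


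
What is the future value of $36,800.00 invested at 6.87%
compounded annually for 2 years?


Formula: FV = P * (1 + r)^n
Substituting: FV = $36,800.00 * (1 + 0.0687)^2
Growth factor: (1.0687)^2 = 1.14212
FV = $36,800.00 * 1.14212 = $42,030.00

$42,030.00
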